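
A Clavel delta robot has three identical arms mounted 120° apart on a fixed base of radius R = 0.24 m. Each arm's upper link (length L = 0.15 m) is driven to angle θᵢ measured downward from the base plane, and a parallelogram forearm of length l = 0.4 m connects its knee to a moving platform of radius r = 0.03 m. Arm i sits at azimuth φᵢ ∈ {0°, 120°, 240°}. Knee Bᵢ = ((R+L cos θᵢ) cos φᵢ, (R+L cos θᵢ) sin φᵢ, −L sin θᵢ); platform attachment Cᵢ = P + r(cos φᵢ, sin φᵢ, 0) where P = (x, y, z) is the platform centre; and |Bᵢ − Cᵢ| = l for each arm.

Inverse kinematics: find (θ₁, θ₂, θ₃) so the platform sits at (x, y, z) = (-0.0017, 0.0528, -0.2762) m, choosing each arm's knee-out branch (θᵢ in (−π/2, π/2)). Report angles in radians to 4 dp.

θ₁ = 0.5232, θ₂ = 0.1746, θ₃ = 0.7854

arm 1 (φ=0.0°): x'=-0.0017, y'=0.0528
  A=0.2117, B=-0.2762, C=(l²−L²−A²−y'²−z²)/(2L)=0.0454
  θ1 = atan2(B,A) + arccos(C/0.3480) = 0.5232
arm 2 (φ=120.0°): x'=0.0466, y'=-0.0249
  A=0.1634, B=-0.2762, C=(l²−L²−A²−y'²−z²)/(2L)=0.1129
  γ=atan2(-0.2762,0.1634)=-1.0365;  ψ=arccos(0.3519)=1.2111;  θ2=γ+ψ≈0.1746
rotate P by −φ3: (-0.0449, -0.0279, -0.2762)
  A cos θ + B sin θ = C:  0.2549·cos θ + -0.2762·sin θ = -0.0151
  γ=atan2(-0.2762,0.2549)=-0.8255;  ψ=arccos(-0.0401)=1.6109;  θ3=γ+ψ≈0.7854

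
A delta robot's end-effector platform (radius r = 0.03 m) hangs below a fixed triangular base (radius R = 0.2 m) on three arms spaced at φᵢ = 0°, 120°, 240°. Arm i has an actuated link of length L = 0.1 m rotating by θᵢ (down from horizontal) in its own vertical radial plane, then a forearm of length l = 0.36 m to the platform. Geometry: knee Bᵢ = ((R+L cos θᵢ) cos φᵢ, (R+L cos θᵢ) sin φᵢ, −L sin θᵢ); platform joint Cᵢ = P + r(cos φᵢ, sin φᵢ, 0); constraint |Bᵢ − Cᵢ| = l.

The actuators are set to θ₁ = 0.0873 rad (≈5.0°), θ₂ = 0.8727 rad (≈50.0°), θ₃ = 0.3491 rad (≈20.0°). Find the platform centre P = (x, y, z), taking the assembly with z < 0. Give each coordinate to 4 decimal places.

(0.0441, -0.0413, -0.2863)

φ1=0.0°: virtual centre (0.2696, 0.0000, -0.0087), radius l
φ2=120.0°: virtual centre (-0.1171, 0.2029, -0.0766), radius l
φ3=240.0°: virtual centre (-0.1320, -0.2286, -0.0342), radius l
eliminate P² terms by subtracting sphere 1 from 2 and 3
[-0.7735 0.4058 -0.1358]·P = -0.0120;  [-0.8032 -0.4572 -0.0510]·P = -0.0019
det = 0.6796;  x = 0.0092+-0.1218z,  y = -0.0120+0.1025z
quadratic in z: (1.0253)z²+(0.0784)z+(-0.0616)=0, √Δ=0.5086 → z ∈ {-0.2863, 0.2098}; z = -0.2863 (taking z<0)
x = 0.0441, y = -0.0413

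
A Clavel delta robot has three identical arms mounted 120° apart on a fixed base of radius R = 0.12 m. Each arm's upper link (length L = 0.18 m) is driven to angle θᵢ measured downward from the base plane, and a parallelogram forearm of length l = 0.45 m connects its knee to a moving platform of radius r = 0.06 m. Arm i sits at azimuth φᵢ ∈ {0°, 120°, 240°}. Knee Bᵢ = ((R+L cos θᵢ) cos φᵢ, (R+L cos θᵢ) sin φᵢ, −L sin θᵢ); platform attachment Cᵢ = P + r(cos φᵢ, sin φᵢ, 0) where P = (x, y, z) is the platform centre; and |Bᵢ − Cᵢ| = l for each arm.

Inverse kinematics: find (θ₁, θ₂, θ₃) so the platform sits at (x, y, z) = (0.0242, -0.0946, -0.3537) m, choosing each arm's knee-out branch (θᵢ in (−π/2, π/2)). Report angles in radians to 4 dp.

rotate P by −φ1: (0.0242, -0.0946, -0.3537)
  A cos θ + B sin θ = C:  0.0358·cos θ + -0.3537·sin θ = 0.0966
  θ1 = atan2(B,A) + arccos(C/0.3555) = -0.1742
rotate P by −φ2: (-0.0940, 0.0263, -0.3537)
  A=0.1540, B=-0.3537, C=(l²−L²−A²−y'²−z²)/(2L)=0.0572
  θ2 = atan2(B,A) + arccos(C/0.3858) = 0.2620
rotate P by −φ3: (0.0698, 0.0683, -0.3537)
  A cos θ + B sin θ = C:  -0.0098·cos θ + -0.3537·sin θ = 0.1118
  γ=atan2(-0.3537,-0.0098)=-1.5986;  ψ=arccos(0.3159)=1.2494;  θ3=γ+ψ≈-0.3492

θ₁ = -0.1742, θ₂ = 0.2620, θ₃ = -0.3492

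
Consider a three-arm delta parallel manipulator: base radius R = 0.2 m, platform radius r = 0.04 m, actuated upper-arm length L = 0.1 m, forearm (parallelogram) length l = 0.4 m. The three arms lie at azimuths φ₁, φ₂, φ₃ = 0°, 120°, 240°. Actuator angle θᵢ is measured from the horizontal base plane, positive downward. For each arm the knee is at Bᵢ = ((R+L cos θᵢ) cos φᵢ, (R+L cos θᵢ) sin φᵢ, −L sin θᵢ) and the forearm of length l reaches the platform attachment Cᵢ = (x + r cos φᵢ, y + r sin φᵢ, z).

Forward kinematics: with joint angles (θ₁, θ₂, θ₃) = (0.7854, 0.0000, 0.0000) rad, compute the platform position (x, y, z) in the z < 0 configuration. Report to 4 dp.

arm 1 at φ=0.0°: (R−r)+L cos θ1 = 0.2307;  centre 1 = (0.2307, 0.0000, -0.0707)
centre 2 = (0.2600·cos120.0°, 0.2600·sin120.0°, 0.0000) = (-0.1300, 0.2252, 0.0000)
centre 3 = (0.2600·cos240.0°, 0.2600·sin240.0°, 0.0000) = (-0.1300, -0.2252, 0.0000)
|centre ₂|²−|centre ₁|² = 0.0094;  |centre ₃|²−|centre ₁|² = 0.0094
plane₁₂: -0.7214x+0.4503y+0.1414z = 0.0094
Cramer: x(z) = -0.0130+0.1960z;  y(z) = 0.0000-0.0000z
quadratic in z: (1.0384)z²+(0.0459)z+(-0.0956)=0, √Δ=0.6319 → z ∈ {-0.3263, 0.2821}; z = -0.3263 (taking z<0)
x = -0.0770, y = 0.0000

(-0.0770, 0.0000, -0.3263)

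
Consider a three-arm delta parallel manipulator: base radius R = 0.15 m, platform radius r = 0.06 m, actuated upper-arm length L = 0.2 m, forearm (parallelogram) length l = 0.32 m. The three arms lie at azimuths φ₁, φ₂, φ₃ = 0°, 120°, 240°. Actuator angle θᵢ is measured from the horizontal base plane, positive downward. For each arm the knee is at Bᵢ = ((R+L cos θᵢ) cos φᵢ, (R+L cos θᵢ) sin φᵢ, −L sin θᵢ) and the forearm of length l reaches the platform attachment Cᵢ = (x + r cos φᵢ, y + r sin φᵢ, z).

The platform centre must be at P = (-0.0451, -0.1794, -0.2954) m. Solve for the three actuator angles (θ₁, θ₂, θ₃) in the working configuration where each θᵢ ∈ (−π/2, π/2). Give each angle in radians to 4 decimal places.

θ₁ = 1.0471, θ₂ = 1.3092, θ₃ = -0.0001

rotate P by −φ1: (-0.0451, -0.1794, -0.2954)
  A=0.1351, B=-0.2954, C=(l²−L²−A²−y'²−z²)/(2L)=-0.1882
  γ=atan2(-0.2954,0.1351)=-1.1419;  ψ=arccos(-0.5795)=2.1889;  θ1=γ+ψ≈1.0471
φ2=120.0° → target in arm frame (-0.1328, 0.1288)
  e−x'=0.2228;  (l²−L²−(e−x')²−y'²−z²)/2L = -0.2277
  γ=atan2(-0.2954,0.2228)=-0.9246;  ψ=arccos(-0.6154)=2.2337;  θ2=γ+ψ≈1.3092
φ3=240.0° → target in arm frame (0.1779, 0.0506)
  A cos θ + B sin θ = C:  -0.0879·cos θ + -0.2954·sin θ = -0.0879
  γ=atan2(-0.2954,-0.0879)=-1.8601;  ψ=arccos(-0.2852)=1.8600;  θ3=γ+ψ≈-0.0001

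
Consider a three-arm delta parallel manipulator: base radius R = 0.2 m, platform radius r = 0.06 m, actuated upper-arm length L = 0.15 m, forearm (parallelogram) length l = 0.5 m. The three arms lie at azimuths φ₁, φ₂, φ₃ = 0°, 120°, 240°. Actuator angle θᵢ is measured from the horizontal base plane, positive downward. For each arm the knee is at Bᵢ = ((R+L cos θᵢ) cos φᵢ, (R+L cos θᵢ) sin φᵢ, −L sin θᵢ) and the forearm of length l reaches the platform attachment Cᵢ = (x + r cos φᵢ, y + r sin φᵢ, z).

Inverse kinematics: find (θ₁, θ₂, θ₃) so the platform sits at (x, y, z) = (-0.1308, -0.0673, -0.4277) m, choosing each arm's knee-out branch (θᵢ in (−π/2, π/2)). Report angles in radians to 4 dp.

θ₁ = 0.7854, θ₂ = 0.2616, θ₃ = -0.2620

φ1=0.0° → target in arm frame (-0.1308, -0.0673)
  A cos θ + B sin θ = C:  0.2708·cos θ + -0.4277·sin θ = -0.1110
  θ1 = atan2(B,A) + arccos(C/0.5062) = 0.7854
rotate P by −φ2: (0.0071, 0.1469, -0.4277)
  A=0.1329, B=-0.4277, C=(l²−L²−A²−y'²−z²)/(2L)=0.0178
  γ=atan2(-0.4277,0.1329)=-1.2696;  ψ=arccos(0.0397)=1.5311;  θ2=γ+ψ≈0.2616
rotate P by −φ3: (0.1237, -0.0796, -0.4277)
  A=0.0163, B=-0.4277, C=(l²−L²−A²−y'²−z²)/(2L)=0.1266
  √(A²+B²)=0.4280;  θ3 = -1.5327+1.2706 ≈ -0.2620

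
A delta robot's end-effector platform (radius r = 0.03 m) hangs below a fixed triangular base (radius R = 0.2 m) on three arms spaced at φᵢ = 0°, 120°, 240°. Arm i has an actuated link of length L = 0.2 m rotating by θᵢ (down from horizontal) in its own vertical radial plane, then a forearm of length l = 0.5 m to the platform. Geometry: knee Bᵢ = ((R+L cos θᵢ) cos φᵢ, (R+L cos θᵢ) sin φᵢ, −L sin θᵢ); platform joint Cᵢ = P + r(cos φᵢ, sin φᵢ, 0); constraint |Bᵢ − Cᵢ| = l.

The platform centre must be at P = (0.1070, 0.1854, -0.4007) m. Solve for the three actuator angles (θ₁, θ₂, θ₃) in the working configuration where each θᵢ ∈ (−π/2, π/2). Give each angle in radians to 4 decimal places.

θ₁ = 0.0875, θ₂ = 0.0872, θ₃ = 1.2217

rotate P by −φ1: (0.1070, 0.1854, -0.4007)
  A cos θ + B sin θ = C:  0.0630·cos θ + -0.4007·sin θ = 0.0277
  θ1 = atan2(B,A) + arccos(C/0.4056) = 0.0875
φ2=120.0° → target in arm frame (0.1071, -0.1854)
  A=0.0629, B=-0.4007, C=(l²−L²−A²−y'²−z²)/(2L)=0.0278
  θ2 = atan2(B,A) + arccos(C/0.4056) = 0.0872
arm 3 (φ=240.0°): x'=-0.2141, y'=0.0000
  e−x'=0.3841;  (l²−L²−(e−x')²−y'²−z²)/2L = -0.2452
  √(A²+B²)=0.5550;  θ3 = -0.8066+2.0283 ≈ 1.2217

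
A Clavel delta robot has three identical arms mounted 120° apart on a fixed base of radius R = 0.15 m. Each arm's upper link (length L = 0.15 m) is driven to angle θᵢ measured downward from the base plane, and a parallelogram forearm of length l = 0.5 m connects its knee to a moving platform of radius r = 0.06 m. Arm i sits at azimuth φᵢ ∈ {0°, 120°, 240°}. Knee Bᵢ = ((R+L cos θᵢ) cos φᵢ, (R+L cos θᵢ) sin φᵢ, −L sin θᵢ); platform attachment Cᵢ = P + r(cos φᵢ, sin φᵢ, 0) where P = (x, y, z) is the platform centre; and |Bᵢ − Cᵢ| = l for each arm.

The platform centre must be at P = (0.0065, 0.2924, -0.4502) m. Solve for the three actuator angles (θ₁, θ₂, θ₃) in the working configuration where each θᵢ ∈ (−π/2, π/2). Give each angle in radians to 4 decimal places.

θ₁ = 0.6983, θ₂ = -0.1744, θ₃ = 1.3965

rotate P by −φ1: (0.0065, 0.2924, -0.4502)
  A cos θ + B sin θ = C:  0.0835·cos θ + -0.4502·sin θ = -0.2255
  θ1 = atan2(B,A) + arccos(C/0.4579) = 0.6983
rotate P by −φ2: (0.2500, -0.1518, -0.4502)
  A=-0.1600, B=-0.4502, C=(l²−L²−A²−y'²−z²)/(2L)=-0.0794
  θ2 = atan2(B,A) + arccos(C/0.4778) = -0.1744
arm 3 (φ=240.0°): x'=-0.2565, y'=-0.1406
  A=0.3465, B=-0.4502, C=(l²−L²−A²−y'²−z²)/(2L)=-0.3833
  θ3 = atan2(B,A) + arccos(C/0.5681) = 1.3965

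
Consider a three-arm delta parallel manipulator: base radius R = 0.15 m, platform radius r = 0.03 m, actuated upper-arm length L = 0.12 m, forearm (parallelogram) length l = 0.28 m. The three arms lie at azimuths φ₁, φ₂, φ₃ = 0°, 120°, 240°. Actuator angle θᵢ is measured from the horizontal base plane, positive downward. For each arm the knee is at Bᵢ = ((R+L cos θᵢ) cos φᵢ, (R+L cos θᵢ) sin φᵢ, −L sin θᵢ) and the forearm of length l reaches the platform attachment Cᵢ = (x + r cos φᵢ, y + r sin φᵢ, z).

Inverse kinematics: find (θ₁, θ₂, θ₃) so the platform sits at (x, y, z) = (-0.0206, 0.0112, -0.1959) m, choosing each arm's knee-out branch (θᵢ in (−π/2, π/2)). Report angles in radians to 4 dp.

rotate P by −φ1: (-0.0206, 0.0112, -0.1959)
  e−x'=0.1406;  (l²−L²−(e−x')²−y'²−z²)/2L = 0.0239
  √(A²+B²)=0.2411;  θ1 = -0.9483+1.4716 ≈ 0.5234
rotate P by −φ2: (0.0200, 0.0122, -0.1959)
  A=0.1000, B=-0.1959, C=(l²−L²−A²−y'²−z²)/(2L)=0.0645
  √(A²+B²)=0.2199;  θ2 = -1.0988+1.2733 ≈ 0.1745
φ3=240.0° → target in arm frame (0.0006, -0.0234)
  e−x'=0.1194;  (l²−L²−(e−x')²−y'²−z²)/2L = 0.0451
  √(A²+B²)=0.2294;  θ3 = -1.0234+1.3730 ≈ 0.3496

θ₁ = 0.5234, θ₂ = 0.1745, θ₃ = 0.3496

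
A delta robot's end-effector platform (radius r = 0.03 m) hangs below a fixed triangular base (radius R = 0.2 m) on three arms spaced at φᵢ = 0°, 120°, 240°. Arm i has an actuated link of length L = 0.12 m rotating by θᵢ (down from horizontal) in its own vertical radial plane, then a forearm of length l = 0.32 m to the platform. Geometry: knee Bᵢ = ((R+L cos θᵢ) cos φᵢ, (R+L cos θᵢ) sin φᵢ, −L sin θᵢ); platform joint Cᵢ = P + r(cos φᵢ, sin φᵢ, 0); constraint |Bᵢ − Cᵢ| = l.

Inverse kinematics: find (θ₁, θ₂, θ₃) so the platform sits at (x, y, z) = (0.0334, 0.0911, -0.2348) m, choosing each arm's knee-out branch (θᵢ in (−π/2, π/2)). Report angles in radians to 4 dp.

φ1=0.0° → target in arm frame (0.0334, 0.0911)
  A=0.1366, B=-0.2348, C=(l²−L²−A²−y'²−z²)/(2L)=0.0246
  √(A²+B²)=0.2716;  θ1 = -1.0439+1.4800 ≈ 0.4361
φ2=120.0° → target in arm frame (0.0622, -0.0745)
  A cos θ + B sin θ = C:  0.1078·cos θ + -0.2348·sin θ = 0.0654
  θ2 = atan2(B,A) + arccos(C/0.2584) = 0.1744
rotate P by −φ3: (-0.0956, -0.0166, -0.2348)
  e−x'=0.2656;  (l²−L²−(e−x')²−y'²−z²)/2L = -0.1581
  θ3 = atan2(B,A) + arccos(C/0.3545) = 1.3092

θ₁ = 0.4361, θ₂ = 0.1744, θ₃ = 1.3092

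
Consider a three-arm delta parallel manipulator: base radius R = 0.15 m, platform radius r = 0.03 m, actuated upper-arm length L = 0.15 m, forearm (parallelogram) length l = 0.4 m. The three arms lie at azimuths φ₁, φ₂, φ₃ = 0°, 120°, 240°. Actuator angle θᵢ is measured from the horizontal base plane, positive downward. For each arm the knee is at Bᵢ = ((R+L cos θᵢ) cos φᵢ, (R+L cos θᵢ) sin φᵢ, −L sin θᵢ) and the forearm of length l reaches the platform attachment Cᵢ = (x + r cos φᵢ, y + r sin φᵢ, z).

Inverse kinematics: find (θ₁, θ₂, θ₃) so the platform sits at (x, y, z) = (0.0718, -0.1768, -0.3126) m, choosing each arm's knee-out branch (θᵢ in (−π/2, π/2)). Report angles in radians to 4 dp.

θ₁ = 0.0876, θ₂ = 1.2215, θ₃ = -0.1744

φ1=0.0° → target in arm frame (0.0718, -0.1768)
  A cos θ + B sin θ = C:  0.0482·cos θ + -0.3126·sin θ = 0.0207
  θ1 = atan2(B,A) + arccos(C/0.3163) = 0.0876
rotate P by −φ2: (-0.1890, 0.0262, -0.3126)
  A=0.3090, B=-0.3126, C=(l²−L²−A²−y'²−z²)/(2L)=-0.1880
  √(A²+B²)=0.4396;  θ2 = -0.7912+2.0127 ≈ 1.2215
rotate P by −φ3: (0.1172, 0.1506, -0.3126)
  A cos θ + B sin θ = C:  0.0028·cos θ + -0.3126·sin θ = 0.0570
  √(A²+B²)=0.3126;  θ3 = -1.5619+1.3874 ≈ -0.1744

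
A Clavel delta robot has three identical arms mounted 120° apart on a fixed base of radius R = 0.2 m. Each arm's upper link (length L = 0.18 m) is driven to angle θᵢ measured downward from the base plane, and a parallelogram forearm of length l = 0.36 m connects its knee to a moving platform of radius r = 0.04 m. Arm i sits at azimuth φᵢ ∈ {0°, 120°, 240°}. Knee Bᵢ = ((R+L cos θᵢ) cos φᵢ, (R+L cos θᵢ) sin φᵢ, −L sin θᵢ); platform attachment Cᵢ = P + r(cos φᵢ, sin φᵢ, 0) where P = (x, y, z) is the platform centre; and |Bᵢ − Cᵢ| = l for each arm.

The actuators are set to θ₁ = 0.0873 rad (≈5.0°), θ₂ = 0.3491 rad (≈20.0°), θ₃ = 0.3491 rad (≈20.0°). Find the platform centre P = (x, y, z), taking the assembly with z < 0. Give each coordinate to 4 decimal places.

(0.0198, 0.0000, -0.1815)

arm 1 at φ=0.0°: e+L cos θ1 = 0.3393;  S1 = (0.3393, 0.0000, -0.0157)
φ2=120.0°: virtual centre (-0.1646, 0.2850, -0.0616), radius l
φ3=240.0°: virtual centre (-0.1646, -0.2850, -0.0616), radius l
subtract pairs → two planes through P
plane₁₂: -1.0078x+0.5701y+-0.0918z = -0.0033
det = 1.1490;  x = 0.0032+-0.0910z,  y = 0.0000+0.0000z
into |P−S₁|² = l²: 1.0083z² + 0.0926z + -0.0164 = 0;  Δ = 0.0747;  z = -0.1815 or 0.0896 → z<0 root = -0.1815
x = 0.0198, y = 0.0000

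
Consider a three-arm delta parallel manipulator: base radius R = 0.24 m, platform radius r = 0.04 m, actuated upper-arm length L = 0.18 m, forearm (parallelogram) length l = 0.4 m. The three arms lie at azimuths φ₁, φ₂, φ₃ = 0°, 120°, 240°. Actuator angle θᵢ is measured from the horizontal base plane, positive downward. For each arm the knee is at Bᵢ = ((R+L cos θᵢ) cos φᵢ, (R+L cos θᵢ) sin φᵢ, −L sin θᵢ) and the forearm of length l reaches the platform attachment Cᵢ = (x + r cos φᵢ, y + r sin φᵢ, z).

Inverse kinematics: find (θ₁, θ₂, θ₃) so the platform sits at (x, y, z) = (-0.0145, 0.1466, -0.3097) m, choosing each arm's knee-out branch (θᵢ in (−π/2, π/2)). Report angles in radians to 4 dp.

arm 1 (φ=0.0°): x'=-0.0145, y'=0.1466
  A cos θ + B sin θ = C:  0.2145·cos θ + -0.3097·sin θ = -0.0995
  √(A²+B²)=0.3767;  θ1 = -0.9651+1.8381 ≈ 0.8730
φ2=120.0° → target in arm frame (0.1342, -0.0607)
  A=0.0658, B=-0.3097, C=(l²−L²−A²−y'²−z²)/(2L)=0.0657
  γ=atan2(-0.3097,0.0658)=-1.3615;  ψ=arccos(0.2076)=1.3616;  θ2=γ+ψ≈0.0002
φ3=240.0° → target in arm frame (-0.1197, -0.0859)
  A=0.3197, B=-0.3097, C=(l²−L²−A²−y'²−z²)/(2L)=-0.2164
  θ3 = atan2(B,A) + arccos(C/0.4451) = 1.3090

θ₁ = 0.8730, θ₂ = 0.0002, θ₃ = 1.3090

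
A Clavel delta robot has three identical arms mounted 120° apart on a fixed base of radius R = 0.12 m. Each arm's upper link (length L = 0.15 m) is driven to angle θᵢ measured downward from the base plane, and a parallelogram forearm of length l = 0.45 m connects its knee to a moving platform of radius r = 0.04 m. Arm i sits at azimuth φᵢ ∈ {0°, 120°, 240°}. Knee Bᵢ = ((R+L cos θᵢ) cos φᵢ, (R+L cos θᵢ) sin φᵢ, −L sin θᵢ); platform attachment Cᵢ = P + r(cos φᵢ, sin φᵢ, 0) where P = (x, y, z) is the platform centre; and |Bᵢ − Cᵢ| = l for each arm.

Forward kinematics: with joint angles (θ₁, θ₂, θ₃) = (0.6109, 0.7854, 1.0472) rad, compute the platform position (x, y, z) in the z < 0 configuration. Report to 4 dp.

centre 1 = (0.2029·cos0.0°, 0.2029·sin0.0°, -0.0860) = (0.2029, 0.0000, -0.0860)
arm 2 at φ=120.0°: (R−r)+L cos θ2 = 0.1861;  centre 2 = (-0.0930, 0.1611, -0.1061)
arm 3 at φ=240.0°: (R−r)+L cos θ3 = 0.1550;  centre 3 = (-0.0775, -0.1342, -0.1299)
|centre ₂|²−|centre ₁|² = -0.0027;  |centre ₃|²−|centre ₁|² = -0.0077
linear system: -0.5918x+0.3223y = -0.0027−-0.0401z; -0.5607x+-0.2685y = -0.0077−-0.0877z
Cramer: x(z) = 0.0094-0.1149z;  y(z) = 0.0089-0.0867z
sphere 1 gives Az²+Bz+C=0 with A=1.0207, B=0.2150, C=-0.1576;  B²−4AC=0.6896;  roots -0.5121, 0.3015;  negative root z = -0.5121
x = 0.0682, y = 0.0533

(0.0682, 0.0533, -0.5121)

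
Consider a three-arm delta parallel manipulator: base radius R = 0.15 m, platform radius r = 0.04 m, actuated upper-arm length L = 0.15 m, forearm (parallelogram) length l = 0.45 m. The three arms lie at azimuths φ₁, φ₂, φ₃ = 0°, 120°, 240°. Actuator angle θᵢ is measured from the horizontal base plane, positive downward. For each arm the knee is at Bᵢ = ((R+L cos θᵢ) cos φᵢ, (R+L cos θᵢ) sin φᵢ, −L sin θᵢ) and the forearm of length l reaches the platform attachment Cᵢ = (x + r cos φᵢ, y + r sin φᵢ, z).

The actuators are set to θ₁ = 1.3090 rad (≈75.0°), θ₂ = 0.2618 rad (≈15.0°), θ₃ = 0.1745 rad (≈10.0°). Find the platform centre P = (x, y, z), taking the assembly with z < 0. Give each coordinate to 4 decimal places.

φ1=0.0°: virtual centre (0.1488, 0.0000, -0.1449), radius l
S2 = (0.2549·cos120.0°, 0.2549·sin120.0°, -0.0388) = (-0.1274, 0.2207, -0.0388)
S3 = (0.2577·cos240.0°, 0.2577·sin240.0°, -0.0260) = (-0.1289, -0.2232, -0.0260)
subtract pairs → two planes through P
linear system: -0.5525x+0.4415y = 0.0233−0.2121z; -0.5554x+-0.4464y = 0.0240−0.2377z
Cramer: x(z) = -0.0427+0.4059z;  y(z) = -0.0006+0.0275z
sphere 1 gives Az²+Bz+C=0 with A=1.1655, B=0.1343, C=-0.1448;  B²−4AC=0.6932;  roots -0.4148, 0.2996;  negative root z = -0.4148
x = -0.2110, y = -0.0120

(-0.2110, -0.0120, -0.4148)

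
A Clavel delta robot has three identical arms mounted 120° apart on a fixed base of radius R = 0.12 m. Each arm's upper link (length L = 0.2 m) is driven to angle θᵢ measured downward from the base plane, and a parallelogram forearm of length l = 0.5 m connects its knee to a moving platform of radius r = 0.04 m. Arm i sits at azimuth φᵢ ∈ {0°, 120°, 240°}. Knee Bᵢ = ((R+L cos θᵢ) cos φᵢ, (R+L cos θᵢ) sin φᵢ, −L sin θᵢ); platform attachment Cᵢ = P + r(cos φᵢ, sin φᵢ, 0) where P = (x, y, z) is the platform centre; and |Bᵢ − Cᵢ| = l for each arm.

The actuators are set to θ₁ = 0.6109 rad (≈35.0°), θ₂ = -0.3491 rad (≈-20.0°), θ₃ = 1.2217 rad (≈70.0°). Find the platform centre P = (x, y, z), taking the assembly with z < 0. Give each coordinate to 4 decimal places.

S1 = (0.2438·cos0.0°, 0.2438·sin0.0°, -0.1147) = (0.2438, 0.0000, -0.1147)
φ2=120.0°: virtual centre (-0.1340, 0.2320, 0.0684), radius l
φ3=240.0°: virtual centre (-0.0742, -0.1285, -0.1879), radius l
eliminate P² terms by subtracting sphere 1 from 2 and 3
plane₁₂: -0.7556x+0.4641y+0.3663z = 0.0039
det = 0.4894;  x = 0.0125+0.0535z,  y = 0.0286+-0.7021z
sphere 1 gives Az²+Bz+C=0 with A=1.4958, B=0.1645, C=-0.1825;  B²−4AC=1.1189;  roots -0.4086, 0.2986;  negative root z = -0.4086
x = -0.0094, y = 0.3154

(-0.0094, 0.3154, -0.4086)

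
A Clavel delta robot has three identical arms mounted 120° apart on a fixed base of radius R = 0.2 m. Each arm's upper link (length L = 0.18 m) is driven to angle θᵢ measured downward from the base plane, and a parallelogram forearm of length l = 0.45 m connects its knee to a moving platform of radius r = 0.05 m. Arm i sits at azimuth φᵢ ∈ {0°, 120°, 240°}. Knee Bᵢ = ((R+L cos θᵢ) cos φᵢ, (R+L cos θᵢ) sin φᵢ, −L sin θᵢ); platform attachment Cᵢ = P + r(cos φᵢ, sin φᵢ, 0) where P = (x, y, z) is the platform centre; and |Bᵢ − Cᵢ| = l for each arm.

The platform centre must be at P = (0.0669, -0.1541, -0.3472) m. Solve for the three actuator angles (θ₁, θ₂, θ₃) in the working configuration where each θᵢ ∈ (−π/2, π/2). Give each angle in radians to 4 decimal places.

rotate P by −φ1: (0.0669, -0.1541, -0.3472)
  e−x'=0.0831;  (l²−L²−(e−x')²−y'²−z²)/2L = 0.0525
  θ1 = atan2(B,A) + arccos(C/0.3570) = 0.0873
rotate P by −φ2: (-0.1669, 0.0191, -0.3472)
  A cos θ + B sin θ = C:  0.3169·cos θ + -0.3472·sin θ = -0.1423
  √(A²+B²)=0.4701;  θ2 = -0.8310+1.8784 ≈ 1.0474
arm 3 (φ=240.0°): x'=0.1000, y'=0.1350
  A=0.0500, B=-0.3472, C=(l²−L²−A²−y'²−z²)/(2L)=0.0801
  √(A²+B²)=0.3508;  θ3 = -1.4278+1.3405 ≈ -0.0873

θ₁ = 0.0873, θ₂ = 1.0474, θ₃ = -0.0873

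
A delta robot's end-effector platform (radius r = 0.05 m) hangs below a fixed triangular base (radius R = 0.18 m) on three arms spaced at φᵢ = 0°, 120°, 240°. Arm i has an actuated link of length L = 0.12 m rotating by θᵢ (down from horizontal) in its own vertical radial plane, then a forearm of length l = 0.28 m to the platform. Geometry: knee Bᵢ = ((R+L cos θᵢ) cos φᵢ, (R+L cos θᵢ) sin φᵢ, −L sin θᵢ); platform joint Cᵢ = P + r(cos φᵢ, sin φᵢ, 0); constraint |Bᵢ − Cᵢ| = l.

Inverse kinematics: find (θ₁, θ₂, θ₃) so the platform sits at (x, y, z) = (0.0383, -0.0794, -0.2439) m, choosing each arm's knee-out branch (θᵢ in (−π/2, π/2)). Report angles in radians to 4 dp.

θ₁ = 0.5235, θ₂ = 1.3092, θ₃ = 0.4364

arm 1 (φ=0.0°): x'=0.0383, y'=-0.0794
  e−x'=0.0917;  (l²−L²−(e−x')²−y'²−z²)/2L = -0.0425
  √(A²+B²)=0.2606;  θ1 = -1.2112+1.7346 ≈ 0.5235
arm 2 (φ=120.0°): x'=-0.0879, y'=0.0065
  A cos θ + B sin θ = C:  0.2179·cos θ + -0.2439·sin θ = -0.1792
  γ=atan2(-0.2439,0.2179)=-0.8416;  ψ=arccos(-0.5480)=2.1508;  θ2=γ+ψ≈1.3092
arm 3 (φ=240.0°): x'=0.0496, y'=0.0729
  e−x'=0.0804;  (l²−L²−(e−x')²−y'²−z²)/2L = -0.0302
  θ3 = atan2(B,A) + arccos(C/0.2568) = 0.4364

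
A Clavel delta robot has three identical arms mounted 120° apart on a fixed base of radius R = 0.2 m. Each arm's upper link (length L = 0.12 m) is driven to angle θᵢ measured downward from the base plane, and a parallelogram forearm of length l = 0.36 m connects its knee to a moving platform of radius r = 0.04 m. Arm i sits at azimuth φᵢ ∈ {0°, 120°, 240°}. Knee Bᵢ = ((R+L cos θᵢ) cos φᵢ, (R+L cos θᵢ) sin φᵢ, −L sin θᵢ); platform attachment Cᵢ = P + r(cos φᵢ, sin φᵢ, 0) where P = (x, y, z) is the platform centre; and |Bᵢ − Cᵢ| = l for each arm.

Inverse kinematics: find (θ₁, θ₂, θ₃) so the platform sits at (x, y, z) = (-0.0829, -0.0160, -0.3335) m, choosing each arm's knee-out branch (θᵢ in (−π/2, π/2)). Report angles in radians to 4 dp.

φ1=0.0° → target in arm frame (-0.0829, -0.0160)
  A cos θ + B sin θ = C:  0.2429·cos θ + -0.3335·sin θ = -0.2303
  γ=atan2(-0.3335,0.2429)=-0.9413;  ψ=arccos(-0.5583)=2.1631;  θ1=γ+ψ≈1.2218
rotate P by −φ2: (0.0276, 0.0798, -0.3335)
  e−x'=0.1324;  (l²−L²−(e−x')²−y'²−z²)/2L = -0.0830
  √(A²+B²)=0.3588;  θ2 = -1.1929+1.8042 ≈ 0.6114
arm 3 (φ=240.0°): x'=0.0553, y'=-0.0638
  A cos θ + B sin θ = C:  0.1047·cos θ + -0.3335·sin θ = -0.0461
  θ3 = atan2(B,A) + arccos(C/0.3495) = 0.4363

θ₁ = 1.2218, θ₂ = 0.6114, θ₃ = 0.4363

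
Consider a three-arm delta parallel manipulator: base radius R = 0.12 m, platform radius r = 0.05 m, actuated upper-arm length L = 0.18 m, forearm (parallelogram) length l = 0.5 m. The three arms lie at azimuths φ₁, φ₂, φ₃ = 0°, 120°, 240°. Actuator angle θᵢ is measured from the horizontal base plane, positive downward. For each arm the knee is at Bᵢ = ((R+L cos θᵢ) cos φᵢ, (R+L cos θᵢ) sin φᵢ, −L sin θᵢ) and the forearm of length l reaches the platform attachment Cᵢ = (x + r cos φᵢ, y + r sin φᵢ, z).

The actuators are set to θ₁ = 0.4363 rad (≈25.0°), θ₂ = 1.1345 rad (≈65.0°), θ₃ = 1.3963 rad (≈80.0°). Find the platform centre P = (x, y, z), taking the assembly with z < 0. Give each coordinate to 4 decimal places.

(0.2128, 0.0745, -0.5701)

arm 1 at φ=0.0°: ρ1 = 0.2331;  S1 = (0.2331, 0.0000, -0.0761)
φ2=120.0°: virtual centre (-0.0730, 0.1265, -0.1631), radius l
φ3=240.0°: virtual centre (-0.0506, -0.0877, -0.1773), radius l
|S₂|²−|S₁|² = -0.0122;  |S₃|²−|S₁|² = -0.0185
plane₁₂: -0.6123x+0.2530y+-0.1741z = -0.0122
det = 0.2510;  x = 0.0271+-0.3257z,  y = 0.0175+-0.1000z
into |P−S₁|² = l²: 1.1161z² + 0.2828z + -0.2015 = 0;  Δ = 0.9794;  z = -0.5701 or 0.3167 → z<0 root = -0.5701
x = 0.2128, y = 0.0745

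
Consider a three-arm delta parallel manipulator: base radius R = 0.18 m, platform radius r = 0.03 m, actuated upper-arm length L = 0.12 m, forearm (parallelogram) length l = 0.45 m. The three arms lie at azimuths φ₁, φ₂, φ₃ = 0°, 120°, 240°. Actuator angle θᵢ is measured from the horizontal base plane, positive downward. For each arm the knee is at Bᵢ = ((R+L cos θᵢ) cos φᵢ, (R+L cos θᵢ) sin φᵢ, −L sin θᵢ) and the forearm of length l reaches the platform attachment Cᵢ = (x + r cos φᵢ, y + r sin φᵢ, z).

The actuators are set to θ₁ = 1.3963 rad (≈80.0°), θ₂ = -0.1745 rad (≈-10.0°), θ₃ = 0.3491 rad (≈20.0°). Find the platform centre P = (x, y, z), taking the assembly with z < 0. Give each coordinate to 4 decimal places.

centre 1 = (0.1708·cos0.0°, 0.1708·sin0.0°, -0.1182) = (0.1708, 0.0000, -0.1182)
arm 2 at φ=120.0°: e+L cos θ2 = 0.2682;  centre 2 = (-0.1341, 0.2322, 0.0208)
centre 3 = (0.2628·cos240.0°, 0.2628·sin240.0°, -0.0410) = (-0.1314, -0.2276, -0.0410)
subtract pairs → two planes through P
plane₁₂: -0.6098x+0.4645y+0.2780z = 0.0292
det = 0.5583;  x = -0.0468+0.3550z,  y = 0.0015+-0.1325z
quadratic in z: (1.1436)z²+(0.0815)z+(-0.1412)=0, √Δ=0.8078 → z ∈ {-0.3888, 0.3175}; z = -0.3888 (taking z<0)
x = -0.1848, y = 0.0530

(-0.1848, 0.0530, -0.3888)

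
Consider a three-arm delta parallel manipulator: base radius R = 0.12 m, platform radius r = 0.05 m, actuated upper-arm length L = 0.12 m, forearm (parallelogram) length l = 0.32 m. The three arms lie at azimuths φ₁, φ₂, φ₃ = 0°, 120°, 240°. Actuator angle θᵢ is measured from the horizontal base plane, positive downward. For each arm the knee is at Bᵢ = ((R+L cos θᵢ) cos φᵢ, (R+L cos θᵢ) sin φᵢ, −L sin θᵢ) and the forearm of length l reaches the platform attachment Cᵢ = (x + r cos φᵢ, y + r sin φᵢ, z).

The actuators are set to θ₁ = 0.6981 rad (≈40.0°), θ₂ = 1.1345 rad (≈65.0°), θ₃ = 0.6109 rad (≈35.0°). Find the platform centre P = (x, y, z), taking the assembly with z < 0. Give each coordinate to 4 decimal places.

arm 1 at φ=0.0°: ρ1 = 0.1619;  centre 1 = (0.1619, 0.0000, -0.0771)
arm 2 at φ=120.0°: ρ2 = 0.1207;  centre 2 = (-0.0604, 0.1045, -0.1088)
centre 3 = (0.1683·cos240.0°, 0.1683·sin240.0°, -0.0688) = (-0.0841, -0.1457, -0.0688)
eliminate P² terms by subtracting sphere 1 from 2 and 3
[-0.4446 0.2091 -0.0633]·P = -0.0058;  [-0.4922 -0.2915 0.0166]·P = 0.0009
Cramer: x(z) = 0.0064-0.0644z;  y(z) = -0.0139+0.1656z
sphere 1 gives Az²+Bz+C=0 with A=1.0316, B=0.1697, C=-0.0721;  B²−4AC=0.3262;  roots -0.3591, 0.1946;  negative root z = -0.3591
x = 0.0296, y = -0.0734

(0.0296, -0.0734, -0.3591)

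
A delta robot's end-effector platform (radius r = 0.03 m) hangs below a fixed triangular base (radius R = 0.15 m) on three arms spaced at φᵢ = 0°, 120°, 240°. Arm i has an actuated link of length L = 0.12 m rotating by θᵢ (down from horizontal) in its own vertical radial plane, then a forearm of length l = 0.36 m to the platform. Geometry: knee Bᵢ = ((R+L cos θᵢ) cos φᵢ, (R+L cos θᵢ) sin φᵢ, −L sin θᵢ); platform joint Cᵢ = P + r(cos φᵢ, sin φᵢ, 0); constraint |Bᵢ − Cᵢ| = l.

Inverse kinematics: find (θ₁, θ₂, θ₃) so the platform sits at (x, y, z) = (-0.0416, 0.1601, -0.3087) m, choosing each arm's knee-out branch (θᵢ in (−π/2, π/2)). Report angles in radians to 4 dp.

θ₁ = 0.8729, θ₂ = -0.3486, θ₃ = 1.2223

φ1=0.0° → target in arm frame (-0.0416, 0.1601)
  A cos θ + B sin θ = C:  0.1616·cos θ + -0.3087·sin θ = -0.1327
  θ1 = atan2(B,A) + arccos(C/0.3484) = 0.8729
arm 2 (φ=120.0°): x'=0.1595, y'=-0.0440
  A=-0.0395, B=-0.3087, C=(l²−L²−A²−y'²−z²)/(2L)=0.0684
  θ2 = atan2(B,A) + arccos(C/0.3112) = -0.3486
rotate P by −φ3: (-0.1179, -0.1161, -0.3087)
  e−x'=0.2379;  (l²−L²−(e−x')²−y'²−z²)/2L = -0.2089
  γ=atan2(-0.3087,0.2379)=-0.9143;  ψ=arccos(-0.5361)=2.1366;  θ3=γ+ψ≈1.2223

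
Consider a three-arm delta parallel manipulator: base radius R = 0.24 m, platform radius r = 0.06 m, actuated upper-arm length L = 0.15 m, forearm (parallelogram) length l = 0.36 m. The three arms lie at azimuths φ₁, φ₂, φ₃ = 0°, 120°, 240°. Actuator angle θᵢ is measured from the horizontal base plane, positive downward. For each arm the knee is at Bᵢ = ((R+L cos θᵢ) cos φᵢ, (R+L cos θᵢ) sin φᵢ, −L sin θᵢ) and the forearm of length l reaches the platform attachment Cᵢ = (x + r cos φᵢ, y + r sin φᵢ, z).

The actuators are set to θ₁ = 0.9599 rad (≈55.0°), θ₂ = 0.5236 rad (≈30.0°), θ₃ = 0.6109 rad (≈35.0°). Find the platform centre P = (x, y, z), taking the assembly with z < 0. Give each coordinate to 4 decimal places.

arm 1 at φ=0.0°: e+L cos θ1 = 0.2660;  S1 = (0.2660, 0.0000, -0.1229)
arm 2 at φ=120.0°: e+L cos θ2 = 0.3099;  S2 = (-0.1550, 0.2684, -0.0750)
S3 = (0.3029·cos240.0°, 0.3029·sin240.0°, -0.0860) = (-0.1514, -0.2623, -0.0860)
|S₂|²−|S₁|² = 0.0158;  |S₃|²−|S₁|² = 0.0133
linear system: -0.8420x+0.5368y = 0.0158−0.0957z; -0.8350x+-0.5246y = 0.0133−0.0737z
Cramer: x(z) = -0.0173+0.1009z;  y(z) = 0.0023-0.0201z
sphere 1 gives Az²+Bz+C=0 with A=1.0106, B=0.1885, C=-0.0342;  B²−4AC=0.1738;  roots -0.2995, 0.1130;  negative root z = -0.2995
x = -0.0475, y = 0.0083

(-0.0475, 0.0083, -0.2995)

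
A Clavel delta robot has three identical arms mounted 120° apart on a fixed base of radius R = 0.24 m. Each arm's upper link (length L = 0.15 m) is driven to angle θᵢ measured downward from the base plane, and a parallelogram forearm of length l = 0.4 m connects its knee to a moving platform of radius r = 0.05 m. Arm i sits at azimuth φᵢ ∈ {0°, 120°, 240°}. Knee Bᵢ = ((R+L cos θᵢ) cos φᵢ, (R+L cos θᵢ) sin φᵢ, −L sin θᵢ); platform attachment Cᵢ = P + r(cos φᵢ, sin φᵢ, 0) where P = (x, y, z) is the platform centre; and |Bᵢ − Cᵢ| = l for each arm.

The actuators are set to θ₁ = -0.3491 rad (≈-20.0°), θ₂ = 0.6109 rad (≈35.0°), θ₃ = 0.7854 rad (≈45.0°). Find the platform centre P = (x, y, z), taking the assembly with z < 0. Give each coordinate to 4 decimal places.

arm 1 at φ=0.0°: ρ1 = 0.3310;  centre 1 = (0.3310, 0.0000, 0.0513)
centre 2 = (0.3129·cos120.0°, 0.3129·sin120.0°, -0.0860) = (-0.1564, 0.2710, -0.0860)
centre 3 = (0.2961·cos240.0°, 0.2961·sin240.0°, -0.1061) = (-0.1480, -0.2564, -0.1061)
subtract pairs → two planes through P
[-0.9748 0.5419 -0.2747]·P = -0.0069;  [-0.9580 -0.5128 -0.3147]·P = -0.0133
det = 1.0190;  x = 0.0105+-0.3056z,  y = 0.0062+-0.0428z
into |P−centre ₁|² = l²: 1.0952z² + 0.0927z + -0.0546 = 0;  Δ = 0.2480;  z = -0.2697 or 0.1850 → z<0 root = -0.2697
x = 0.0929, y = 0.0178

(0.0929, 0.0178, -0.2697)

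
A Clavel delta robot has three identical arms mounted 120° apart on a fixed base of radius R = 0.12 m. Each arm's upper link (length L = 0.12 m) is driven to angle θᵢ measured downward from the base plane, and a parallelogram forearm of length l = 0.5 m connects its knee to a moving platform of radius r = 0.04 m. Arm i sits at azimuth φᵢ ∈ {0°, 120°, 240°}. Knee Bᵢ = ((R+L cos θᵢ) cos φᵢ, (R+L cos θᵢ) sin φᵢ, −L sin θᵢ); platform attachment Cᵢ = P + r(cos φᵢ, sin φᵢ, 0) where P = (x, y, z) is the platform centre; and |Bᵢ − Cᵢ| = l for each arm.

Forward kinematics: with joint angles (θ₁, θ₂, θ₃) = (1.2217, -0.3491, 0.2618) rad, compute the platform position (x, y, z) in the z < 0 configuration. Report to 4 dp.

arm 1 at φ=0.0°: e+L cos θ1 = 0.1210;  O1 = (0.1210, 0.0000, -0.1128)
arm 2 at φ=120.0°: e+L cos θ2 = 0.1928;  O2 = (-0.0964, 0.1669, 0.0410)
arm 3 at φ=240.0°: e+L cos θ3 = 0.1959;  O3 = (-0.0980, -0.1697, -0.0311)
subtract pairs → two planes through P
plane₁₂: -0.4349x+0.3339y+0.3076z = 0.0115
det = 0.2938;  x = -0.0269+0.5410z,  y = -0.0006+-0.2167z
quadratic in z: (1.3396)z²+(0.0658)z+(-0.2154)=0, √Δ=1.0764 → z ∈ {-0.4263, 0.3772}; z = -0.4263 (taking z<0)
x = -0.2575, y = 0.0918

(-0.2575, 0.0918, -0.4263)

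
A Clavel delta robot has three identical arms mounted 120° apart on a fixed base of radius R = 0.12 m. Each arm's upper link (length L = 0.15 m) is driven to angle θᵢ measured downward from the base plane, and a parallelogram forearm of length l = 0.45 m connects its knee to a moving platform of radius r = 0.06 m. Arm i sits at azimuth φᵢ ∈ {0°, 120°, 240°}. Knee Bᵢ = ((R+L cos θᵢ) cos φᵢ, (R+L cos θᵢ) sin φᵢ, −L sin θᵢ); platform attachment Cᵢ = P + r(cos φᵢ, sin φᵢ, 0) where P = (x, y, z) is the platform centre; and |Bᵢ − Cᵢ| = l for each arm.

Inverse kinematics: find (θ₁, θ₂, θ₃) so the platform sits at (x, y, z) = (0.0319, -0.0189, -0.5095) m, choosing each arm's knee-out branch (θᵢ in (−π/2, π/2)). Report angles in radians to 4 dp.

arm 1 (φ=0.0°): x'=0.0319, y'=-0.0189
  e−x'=0.0281;  (l²−L²−(e−x')²−y'²−z²)/2L = -0.2691
  θ1 = atan2(B,A) + arccos(C/0.5103) = 0.6106
φ2=120.0° → target in arm frame (-0.0323, -0.0182)
  A=0.0923, B=-0.5095, C=(l²−L²−A²−y'²−z²)/(2L)=-0.2948
  θ2 = atan2(B,A) + arccos(C/0.5178) = 0.7850
rotate P by −φ3: (0.0004, 0.0371, -0.5095)
  A=0.0596, B=-0.5095, C=(l²−L²−A²−y'²−z²)/(2L)=-0.2817
  √(A²+B²)=0.5130;  θ3 = -1.4544+2.1522 ≈ 0.6978

θ₁ = 0.6106, θ₂ = 0.7850, θ₃ = 0.6978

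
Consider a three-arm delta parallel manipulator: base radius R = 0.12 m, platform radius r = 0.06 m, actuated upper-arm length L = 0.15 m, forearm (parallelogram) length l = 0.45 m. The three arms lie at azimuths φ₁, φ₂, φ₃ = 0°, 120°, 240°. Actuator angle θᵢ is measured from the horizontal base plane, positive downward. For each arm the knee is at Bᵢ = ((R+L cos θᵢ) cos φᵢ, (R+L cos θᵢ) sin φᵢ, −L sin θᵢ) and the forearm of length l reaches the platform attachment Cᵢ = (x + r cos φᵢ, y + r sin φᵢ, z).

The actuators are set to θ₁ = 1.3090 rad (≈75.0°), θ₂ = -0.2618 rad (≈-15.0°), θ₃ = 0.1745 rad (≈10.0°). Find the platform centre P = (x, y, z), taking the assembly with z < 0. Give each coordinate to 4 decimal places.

φ1=0.0°: virtual centre (0.0988, 0.0000, -0.1449), radius l
arm 2 at φ=120.0°: e+L cos θ2 = 0.2049;  O2 = (-0.1024, 0.1774, 0.0388)
O3 = (0.2077·cos240.0°, 0.2077·sin240.0°, -0.0260) = (-0.1039, -0.1799, -0.0260)
eliminate P² terms by subtracting sphere 1 from 2 and 3
linear system: -0.4025x+0.3549y = 0.0127−0.3674z; -0.4054x+-0.3598y = 0.0131−0.2377z
Cramer: x(z) = -0.0319+0.7501z;  y(z) = -0.0003-0.1845z
quadratic in z: (1.5967)z²+(0.0938)z+(-0.1644)=0, √Δ=1.0290 → z ∈ {-0.3516, 0.2929}; z = -0.3516 (taking z<0)
x = -0.2957, y = 0.0645

(-0.2957, 0.0645, -0.3516)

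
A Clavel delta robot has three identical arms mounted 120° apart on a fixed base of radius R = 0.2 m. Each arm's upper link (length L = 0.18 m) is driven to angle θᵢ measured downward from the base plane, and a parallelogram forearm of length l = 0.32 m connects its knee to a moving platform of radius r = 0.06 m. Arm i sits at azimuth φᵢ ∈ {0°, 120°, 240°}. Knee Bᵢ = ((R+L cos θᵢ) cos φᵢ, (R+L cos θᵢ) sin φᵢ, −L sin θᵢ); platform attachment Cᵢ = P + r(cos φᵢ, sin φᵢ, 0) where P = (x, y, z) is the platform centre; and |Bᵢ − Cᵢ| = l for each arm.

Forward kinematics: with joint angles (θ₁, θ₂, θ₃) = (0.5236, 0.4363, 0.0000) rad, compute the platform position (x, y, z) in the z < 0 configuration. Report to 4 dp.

arm 1 at φ=0.0°: e+L cos θ1 = 0.2959;  O1 = (0.2959, 0.0000, -0.0900)
arm 2 at φ=120.0°: e+L cos θ2 = 0.3031;  O2 = (-0.1516, 0.2625, -0.0761)
φ3=240.0°: virtual centre (-0.1600, -0.2771, 0.0000), radius l
subtract pairs → two planes through P
linear system: -0.8949x+0.5251y = 0.0020−0.0279z; -0.9118x+-0.5543y = 0.0068−0.1800z
det = 0.9747;  x = -0.0048+0.1128z,  y = -0.0043+0.1392z
quadratic in z: (1.0321)z²+(0.1110)z+(-0.0039)=0, √Δ=0.1683 → z ∈ {-0.1353, 0.0278}; z = -0.1353 (taking z<0)
x = -0.0201, y = -0.0231

(-0.0201, -0.0231, -0.1353)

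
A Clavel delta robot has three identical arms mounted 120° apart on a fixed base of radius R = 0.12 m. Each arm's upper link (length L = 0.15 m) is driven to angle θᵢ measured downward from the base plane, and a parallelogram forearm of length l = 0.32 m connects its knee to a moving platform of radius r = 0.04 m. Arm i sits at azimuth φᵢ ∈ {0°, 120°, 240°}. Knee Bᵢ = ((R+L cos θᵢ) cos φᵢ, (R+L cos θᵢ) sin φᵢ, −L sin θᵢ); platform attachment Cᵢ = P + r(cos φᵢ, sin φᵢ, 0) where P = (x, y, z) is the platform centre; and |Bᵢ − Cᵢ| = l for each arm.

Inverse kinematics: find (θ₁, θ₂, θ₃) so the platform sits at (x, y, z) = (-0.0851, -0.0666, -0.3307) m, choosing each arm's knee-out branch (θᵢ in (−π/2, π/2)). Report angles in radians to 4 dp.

θ₁ = 1.0472, θ₂ = 0.7853, θ₃ = 0.2614

φ1=0.0° → target in arm frame (-0.0851, -0.0666)
  A=0.1651, B=-0.3307, C=(l²−L²−A²−y'²−z²)/(2L)=-0.2039
  √(A²+B²)=0.3696;  θ1 = -1.1078+2.1550 ≈ 1.0472
rotate P by −φ2: (-0.0151, 0.1070, -0.3307)
  e−x'=0.0951;  (l²−L²−(e−x')²−y'²−z²)/2L = -0.1665
  √(A²+B²)=0.3441;  θ2 = -1.2907+2.0760 ≈ 0.7853
arm 3 (φ=240.0°): x'=0.1002, y'=-0.0404
  e−x'=-0.0202;  (l²−L²−(e−x')²−y'²−z²)/2L = -0.1050
  γ=atan2(-0.3307,-0.0202)=-1.6319;  ψ=arccos(-0.3170)=1.8933;  θ3=γ+ψ≈0.2614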